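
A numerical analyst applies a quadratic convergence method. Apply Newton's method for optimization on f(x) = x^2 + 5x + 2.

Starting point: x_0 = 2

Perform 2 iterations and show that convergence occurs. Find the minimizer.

f(x) = x^2 + 5x + 2, f'(x) = 2x + (5), f''(x) = 2
Step 1: f'(2) = 9, x_1 = 2 - 9/2 = -5/2
Step 2: f'(-5/2) = 0, x_2 = -5/2 (converged)
Newton's method converges in 1 step for quadratics.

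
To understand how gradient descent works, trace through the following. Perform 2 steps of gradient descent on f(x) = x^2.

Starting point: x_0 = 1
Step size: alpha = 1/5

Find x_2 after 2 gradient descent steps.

f(x) = x^2, f'(x) = 2x + (0)
Step 1: f'(1) = 2, x_1 = 1 - 1/5 * 2 = 3/5
Step 2: f'(3/5) = 6/5, x_2 = 3/5 - 1/5 * 6/5 = 9/25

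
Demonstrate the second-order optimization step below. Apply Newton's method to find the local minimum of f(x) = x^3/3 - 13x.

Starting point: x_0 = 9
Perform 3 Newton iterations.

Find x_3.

f(x) = x^3/3 - 13x
f'(x) = x^2 - 13, f''(x) = 2x
Newton update: x_{n+1} = x_n - (x_n^2 - 13)/(2*x_n)
Step 1: x_0 = 9, f'=68, f''=18, x_1 = 47/9
Step 2: x_1 = 47/9, f'=1156/81, f''=94/9, x_2 = 1631/423
Step 3: x_2 = 1631/423, f'=334084/178929, f''=3262/423, x_3 = 2493119/689913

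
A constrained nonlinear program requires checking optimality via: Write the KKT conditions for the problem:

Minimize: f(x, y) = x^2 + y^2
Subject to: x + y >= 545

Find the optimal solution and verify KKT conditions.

KKT conditions for min x^2 + y^2 s.t. x + y >= 545:
Stationarity: 2x = mu, 2y = mu
So x = y = mu/2.
Complementary slackness: mu*(x + y - 545) = 0
Primal feasibility: x + y >= 545; dual feasibility: mu >= 0
If mu = 0 then x = y = 0, but 0 + 0 < 545 is infeasible, so the constraint is active.
Constraint active: x + y = 2*(mu/2) = 545 => mu = 545
x = y = 545/2, f = 297025/2
Verify: stationarity 2*(545/2) = 545 = mu; primal 545/2 + 545/2 = 545 >= 545; dual mu = 545 >= 0; complementary slackness 545*(545 - 545) = 0. All KKT conditions hold.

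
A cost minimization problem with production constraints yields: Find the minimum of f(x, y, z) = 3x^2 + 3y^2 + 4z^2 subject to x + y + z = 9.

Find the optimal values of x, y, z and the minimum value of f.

Using Lagrange multipliers on f = 3x^2 + 3y^2 + 4z^2 with constraint x + y + z = 9:
Conditions: 2*3*x = lambda, 2*3*y = lambda, 2*4*z = lambda
So x = lambda/6, y = lambda/6, z = lambda/8
Substituting into constraint: lambda * (11/24) = 9
lambda = 216/11
x = 36/11, y = 36/11, z = 27/11
Minimum value = 972/11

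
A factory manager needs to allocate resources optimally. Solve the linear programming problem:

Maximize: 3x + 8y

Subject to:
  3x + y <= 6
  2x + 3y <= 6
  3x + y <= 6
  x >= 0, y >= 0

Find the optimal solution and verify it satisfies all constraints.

Feasible vertices: (0, 0), (0, 2), (12/7, 6/7), (2, 0)
Objective 3x + 8y at each vertex:
  (0, 0): 0
  (0, 2): 16
  (12/7, 6/7): 12
  (2, 0): 6
Maximum is 16 at (0, 2).
Verify constraints at (x, y) = (0, 2):
  3*0 + 1*2 = 2 <= 6
  2*0 + 3*2 = 6 <= 6 (active)
  3*0 + 1*2 = 2 <= 6
  x = 0 >= 0, y = 2 >= 0. All constraints satisfied.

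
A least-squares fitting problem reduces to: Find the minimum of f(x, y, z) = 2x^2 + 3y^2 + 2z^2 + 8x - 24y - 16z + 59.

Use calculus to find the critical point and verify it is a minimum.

f(x,y,z) = 2x^2 + 3y^2 + 2z^2 + 8x - 24y - 16z + 59
df/dx = 4x + (8) = 0 => x = -2
df/dy = 6y + (-24) = 0 => y = 4
df/dz = 4z + (-16) = 0 => z = 4
f(-2,4,4) = 2*(-2)^2 + 3*(4)^2 + 2*(4)^2 + 8*(-2) + -24*(4) + -16*(4) + 59 = -29
Hessian is diagonal with entries 4, 6, 4 > 0, confirmed minimum.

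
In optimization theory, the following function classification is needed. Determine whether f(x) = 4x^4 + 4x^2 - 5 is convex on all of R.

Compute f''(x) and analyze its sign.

f(x) = 4x^4 + 4x^2 - 5
f'(x) = 16x^3 + 8x
f''(x) = 48x^2 + 8
f''(x) = 48x^2 + 8 >= 8 > 0 for all x
Therefore, f is convex on R.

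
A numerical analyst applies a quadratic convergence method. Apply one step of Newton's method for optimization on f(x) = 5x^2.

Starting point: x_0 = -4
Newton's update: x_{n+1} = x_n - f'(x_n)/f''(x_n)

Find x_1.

f(x) = 5x^2
f'(x) = 10x + (0), f''(x) = 10
Newton step: x_1 = x_0 - f'(x_0)/f''(x_0)
f'(-4) = -40
x_1 = -4 - -40/10 = 0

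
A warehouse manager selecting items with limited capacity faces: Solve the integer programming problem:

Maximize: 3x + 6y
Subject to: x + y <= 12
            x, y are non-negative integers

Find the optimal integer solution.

Objective: 3x + 6y, constraint: x + y <= 12
Coefficient of y is 6 > coefficient of x is 3, so allocate the entire budget to y.
Optimal: x = 0, y = 12, value = 72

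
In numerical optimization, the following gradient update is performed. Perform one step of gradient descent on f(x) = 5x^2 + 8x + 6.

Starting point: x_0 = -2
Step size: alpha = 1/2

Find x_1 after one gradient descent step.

f(x) = 5x^2 + 8x + 6
f'(x) = 10x + 8
f'(-2) = 10*-2 + (8) = -12
x_1 = x_0 - alpha * f'(x_0) = -2 - 1/2 * -12 = 4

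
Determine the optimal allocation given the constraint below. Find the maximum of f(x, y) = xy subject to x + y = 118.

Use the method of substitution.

Substitute y = 118 - x into f(x,y) = xy:
g(x) = x(118 - x) = 118x - x^2
g'(x) = 118 - 2x = 0  =>  x = 59
y = 118 - 59 = 59
Maximum value = 59 * 59 = 3481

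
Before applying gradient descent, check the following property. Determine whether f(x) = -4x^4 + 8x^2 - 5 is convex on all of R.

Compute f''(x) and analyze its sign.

f(x) = -4x^4 + 8x^2 - 5
f'(x) = -16x^3 + 16x
f''(x) = -48x^2 + 16
f''(x) = -48x^2 + 16 -> -inf as |x| -> inf
Therefore, f is not globally convex on R.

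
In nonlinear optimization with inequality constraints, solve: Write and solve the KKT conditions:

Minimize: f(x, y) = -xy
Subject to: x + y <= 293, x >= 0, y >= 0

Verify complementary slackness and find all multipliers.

Problem: min -xy s.t. x + y <= 293 (multiplier lambda), x >= 0 (mu_x), y >= 0 (mu_y)
KKT stationarity: -y + lambda - mu_x = 0, -x + lambda - mu_y = 0, with lambda, mu_x, mu_y >= 0
Complementary slackness: lambda*(x + y - 293) = 0, mu_x*x = 0, mu_y*y = 0
If lambda = 0: y = -mu_x <= 0 and x = -mu_y <= 0 force x = y = 0 with f = 0; but x = y = 293/2 is feasible with f = -85849/4 < 0, so this is not the minimum. Hence lambda > 0 and x + y = 293.
Try x > 0, y > 0 (so mu_x = mu_y = 0): y = lambda, x = lambda => x = y = lambda
x + y = 293 => 2*lambda = 293 => lambda = 293/2
x* = y* = 293/2 > 0, consistent with mu_x = mu_y = 0.
(Any feasible point with x = 0 or y = 0 has f = 0 > -85849/4, so the minimum is not on those boundaries.)
min(-xy) = -85849/4 (i.e. max xy = 85849/4)
Multipliers: lambda = 293/2, mu_x = 0, mu_y = 0
Complementary slackness: lambda*(x + y - 293) = 293/2*(293/2 + 293/2 - 293) = 0, mu_x*x = 0*293/2 = 0, mu_y*y = 0*293/2 = 0. Satisfied.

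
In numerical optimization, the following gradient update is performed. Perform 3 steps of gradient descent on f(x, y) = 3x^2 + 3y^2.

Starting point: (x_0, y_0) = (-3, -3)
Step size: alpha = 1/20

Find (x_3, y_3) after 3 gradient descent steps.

f(x,y) = 3x^2 + 3y^2
grad_x = 6x + 0y, grad_y = 6y + 0x
Step 1: grad = (-18, -18), (-21/10, -21/10)
Step 2: grad = (-63/5, -63/5), (-147/100, -147/100)
Step 3: grad = (-441/50, -441/50), (-1029/1000, -1029/1000)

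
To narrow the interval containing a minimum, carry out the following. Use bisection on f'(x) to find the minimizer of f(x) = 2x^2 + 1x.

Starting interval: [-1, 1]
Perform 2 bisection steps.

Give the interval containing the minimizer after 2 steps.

Finding critical point of f(x) = 2x^2 + 1x using bisection on f'(x) = 4x + 1.
f'(x) = 0 when x = -1/4.
Starting interval: [-1, 1]
Step 1: mid = 0, f'(mid) = 1, new interval = [-1, 0]
Step 2: mid = -1/2, f'(mid) = -1, new interval = [-1/2, 0]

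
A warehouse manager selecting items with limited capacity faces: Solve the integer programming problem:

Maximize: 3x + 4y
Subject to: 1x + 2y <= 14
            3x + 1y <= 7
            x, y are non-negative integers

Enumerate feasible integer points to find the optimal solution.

Constraint 1: 1x + 2y <= 14
Constraint 2: 3x + 1y <= 7
Feasible x range (need y >= 0): 0 <= x <= min(14/1, 7/3) => x in {0, ..., 2}.
Enumerate feasible integer points row by row (the coefficient of y is 4 > 0, so for each x the largest feasible y gives the best value):
  x = 0: y <= min((14 - 1*0)/2, (7 - 3*0)/1) => y in {0, ..., 7}; best 3*0 + 4*7 = 28
  x = 1: y <= min((14 - 1*1)/2, (7 - 3*1)/1) => y in {0, ..., 4}; best 3*1 + 4*4 = 19
  x = 2: y <= min((14 - 1*2)/2, (7 - 3*2)/1) => y in {0, ..., 1}; best 3*2 + 4*1 = 10
The maximum 3x + 4y = 28 is achieved at x = 0, y = 7.
Check: 1*0 + 2*7 = 14 <= 14 and 3*0 + 1*7 = 7 <= 7.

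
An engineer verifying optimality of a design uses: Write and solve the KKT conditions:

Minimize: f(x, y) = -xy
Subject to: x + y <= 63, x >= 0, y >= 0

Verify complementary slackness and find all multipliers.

Problem: min -xy s.t. x + y <= 63 (multiplier lambda), x >= 0 (mu_x), y >= 0 (mu_y)
KKT stationarity: -y + lambda - mu_x = 0, -x + lambda - mu_y = 0, with lambda, mu_x, mu_y >= 0
Complementary slackness: lambda*(x + y - 63) = 0, mu_x*x = 0, mu_y*y = 0
If lambda = 0: y = -mu_x <= 0 and x = -mu_y <= 0 force x = y = 0 with f = 0; but x = y = 63/2 is feasible with f = -3969/4 < 0, so this is not the minimum. Hence lambda > 0 and x + y = 63.
Try x > 0, y > 0 (so mu_x = mu_y = 0): y = lambda, x = lambda => x = y = lambda
x + y = 63 => 2*lambda = 63 => lambda = 63/2
x* = y* = 63/2 > 0, consistent with mu_x = mu_y = 0.
(Any feasible point with x = 0 or y = 0 has f = 0 > -3969/4, so the minimum is not on those boundaries.)
min(-xy) = -3969/4 (i.e. max xy = 3969/4)
Multipliers: lambda = 63/2, mu_x = 0, mu_y = 0
Complementary slackness: lambda*(x + y - 63) = 63/2*(63/2 + 63/2 - 63) = 0, mu_x*x = 0*63/2 = 0, mu_y*y = 0*63/2 = 0. Satisfied.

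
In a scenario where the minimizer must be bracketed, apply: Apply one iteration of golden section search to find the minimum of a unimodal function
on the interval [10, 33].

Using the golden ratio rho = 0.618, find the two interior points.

Golden section search on [10, 33].
Golden ratio rho = 0.618 (approx).
Interior points:
  x_1 = 10 + (1-0.618)*23 = 18.7860
  x_2 = 10 + 0.618*23 = 24.2140
Compare f(x_1) and f(x_2) to determine which subinterval to keep.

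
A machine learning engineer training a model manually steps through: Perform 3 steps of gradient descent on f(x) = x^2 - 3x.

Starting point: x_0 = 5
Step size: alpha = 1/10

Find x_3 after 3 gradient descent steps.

f(x) = x^2 - 3x, f'(x) = 2x + (-3)
Step 1: f'(5) = 7, x_1 = 5 - 1/10 * 7 = 43/10
Step 2: f'(43/10) = 28/5, x_2 = 43/10 - 1/10 * 28/5 = 187/50
Step 3: f'(187/50) = 112/25, x_3 = 187/50 - 1/10 * 112/25 = 823/250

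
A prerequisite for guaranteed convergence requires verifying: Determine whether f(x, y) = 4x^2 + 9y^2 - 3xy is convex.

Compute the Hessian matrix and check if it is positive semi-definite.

f(x,y) = 4x^2 + 9y^2 - 3xy
Hessian H = [[8, -3], [-3, 18]]
trace(H) = 26, det(H) = 135
Eigenvalues: (26 +/- sqrt(136)) / 2 = 18.83, 7.169
Since both eigenvalues > 0, f is convex.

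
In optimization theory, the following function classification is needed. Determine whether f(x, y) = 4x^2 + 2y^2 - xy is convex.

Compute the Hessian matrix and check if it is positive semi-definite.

f(x,y) = 4x^2 + 2y^2 - xy
Hessian H = [[8, -1], [-1, 4]]
trace(H) = 12, det(H) = 31
Eigenvalues: (12 +/- sqrt(20)) / 2 = 8.236, 3.764
Since both eigenvalues > 0, f is convex.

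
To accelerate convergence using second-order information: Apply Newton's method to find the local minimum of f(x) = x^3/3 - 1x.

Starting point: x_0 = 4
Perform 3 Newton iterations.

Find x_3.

f(x) = x^3/3 - 1x
f'(x) = x^2 - 1, f''(x) = 2x
Newton update: x_{n+1} = x_n - (x_n^2 - 1)/(2*x_n)
Step 1: x_0 = 4, f'=15, f''=8, x_1 = 17/8
Step 2: x_1 = 17/8, f'=225/64, f''=17/4, x_2 = 353/272
Step 3: x_2 = 353/272, f'=50625/73984, f''=353/136, x_3 = 198593/192032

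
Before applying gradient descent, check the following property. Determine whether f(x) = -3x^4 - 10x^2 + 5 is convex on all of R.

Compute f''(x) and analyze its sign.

f(x) = -3x^4 - 10x^2 + 5
f'(x) = -12x^3 + -20x
f''(x) = -36x^2 + -20
f''(x) = -36x^2 + -20 <= -20 < 0 for all x
Therefore, f is concave on R.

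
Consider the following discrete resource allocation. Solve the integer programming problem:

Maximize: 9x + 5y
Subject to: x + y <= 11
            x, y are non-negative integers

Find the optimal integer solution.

Objective: 9x + 5y, constraint: x + y <= 11
Coefficient of x is 9 >= coefficient of y is 5, so allocate the entire budget to x.
Optimal: x = 11, y = 0, value = 99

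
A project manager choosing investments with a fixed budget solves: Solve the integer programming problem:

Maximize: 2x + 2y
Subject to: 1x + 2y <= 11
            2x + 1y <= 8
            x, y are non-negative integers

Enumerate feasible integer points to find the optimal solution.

Constraint 1: 1x + 2y <= 11
Constraint 2: 2x + 1y <= 8
Feasible x range (need y >= 0): 0 <= x <= min(11/1, 8/2) => x in {0, ..., 4}.
Enumerate feasible integer points row by row (the coefficient of y is 2 > 0, so for each x the largest feasible y gives the best value):
  x = 0: y <= min((11 - 1*0)/2, (8 - 2*0)/1) => y in {0, ..., 5}; best 2*0 + 2*5 = 10
  x = 1: y <= min((11 - 1*1)/2, (8 - 2*1)/1) => y in {0, ..., 5}; best 2*1 + 2*5 = 12
  x = 2: y <= min((11 - 1*2)/2, (8 - 2*2)/1) => y in {0, ..., 4}; best 2*2 + 2*4 = 12
  x = 3: y <= min((11 - 1*3)/2, (8 - 2*3)/1) => y in {0, ..., 2}; best 2*3 + 2*2 = 10
  x = 4: y <= min((11 - 1*4)/2, (8 - 2*4)/1) => y in {0}; best 2*4 + 2*0 = 8
The maximum 2x + 2y = 12 is achieved at x = 1, y = 5.
(The same value 12 is also attained at (2, 4).)
Check: 1*1 + 2*5 = 11 <= 11 and 2*1 + 1*5 = 7 <= 8.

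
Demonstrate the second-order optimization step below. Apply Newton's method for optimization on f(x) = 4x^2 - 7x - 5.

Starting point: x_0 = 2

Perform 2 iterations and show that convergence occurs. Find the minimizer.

f(x) = 4x^2 - 7x - 5, f'(x) = 8x + (-7), f''(x) = 8
Step 1: f'(2) = 9, x_1 = 2 - 9/8 = 7/8
Step 2: f'(7/8) = 0, x_2 = 7/8 (converged)
Newton's method converges in 1 step for quadratics.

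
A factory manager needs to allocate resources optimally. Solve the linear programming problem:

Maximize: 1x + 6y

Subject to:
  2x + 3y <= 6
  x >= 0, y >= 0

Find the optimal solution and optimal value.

The feasible region has vertices at [(0, 0), (3, 0), (0, 2)].
Checking objective 1x + 6y at each vertex:
  (0, 0): 1*0 + 6*0 = 0
  (3, 0): 1*3 + 6*0 = 3
  (0, 2): 1*0 + 6*2 = 12
Maximum is 12 at (0, 2).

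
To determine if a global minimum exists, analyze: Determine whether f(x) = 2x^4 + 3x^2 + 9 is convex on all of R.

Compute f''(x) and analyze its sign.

f(x) = 2x^4 + 3x^2 + 9
f'(x) = 8x^3 + 6x
f''(x) = 24x^2 + 6
f''(x) = 24x^2 + 6 >= 6 > 0 for all x
Therefore, f is convex on R.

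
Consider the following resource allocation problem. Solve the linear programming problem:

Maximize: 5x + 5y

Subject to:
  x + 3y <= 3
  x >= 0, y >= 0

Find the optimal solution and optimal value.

The feasible region has vertices at [(0, 0), (3, 0), (0, 1)].
Checking objective 5x + 5y at each vertex:
  (0, 0): 5*0 + 5*0 = 0
  (3, 0): 5*3 + 5*0 = 15
  (0, 1): 5*0 + 5*1 = 5
Maximum is 15 at (3, 0).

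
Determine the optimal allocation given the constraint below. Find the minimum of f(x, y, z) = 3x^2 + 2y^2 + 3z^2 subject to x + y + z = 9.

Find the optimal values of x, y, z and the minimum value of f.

Using Lagrange multipliers on f = 3x^2 + 2y^2 + 3z^2 with constraint x + y + z = 9:
Conditions: 2*3*x = lambda, 2*2*y = lambda, 2*3*z = lambda
So x = lambda/6, y = lambda/4, z = lambda/6
Substituting into constraint: lambda * (7/12) = 9
lambda = 108/7
x = 18/7, y = 27/7, z = 18/7
Minimum value = 486/7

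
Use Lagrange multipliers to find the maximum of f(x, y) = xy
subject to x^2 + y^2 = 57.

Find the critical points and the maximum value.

Lagrange conditions: y = 2*lambda*x and x = 2*lambda*y
If x = 0 then y = 0, violating the constraint, so x, y != 0.
Dividing: y/x = x/y => x^2 = y^2 => y = x or y = -x
Constraint: 2x^2 = 57 => x^2 = 57/2 => x = +/-sqrt(57/2)
Critical points: (sqrt(57/2), sqrt(57/2)), (-sqrt(57/2), -sqrt(57/2)), (sqrt(57/2), -sqrt(57/2)), (-sqrt(57/2), sqrt(57/2))
  y = x:  xy = x^2 = 57/2  at (sqrt(57/2), sqrt(57/2)) and (-sqrt(57/2), -sqrt(57/2))
  y = -x: xy = -x^2 = -57/2 at (sqrt(57/2), -sqrt(57/2)) and (-sqrt(57/2), sqrt(57/2))
Maximum xy = 57/2 at (sqrt(57/2), sqrt(57/2)) and (-sqrt(57/2), -sqrt(57/2))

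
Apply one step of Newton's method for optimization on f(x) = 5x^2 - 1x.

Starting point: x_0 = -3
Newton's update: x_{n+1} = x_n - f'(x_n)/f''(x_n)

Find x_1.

f(x) = 5x^2 - 1x
f'(x) = 10x + (-1), f''(x) = 10
Newton step: x_1 = x_0 - f'(x_0)/f''(x_0)
f'(-3) = -31
x_1 = -3 - -31/10 = 1/10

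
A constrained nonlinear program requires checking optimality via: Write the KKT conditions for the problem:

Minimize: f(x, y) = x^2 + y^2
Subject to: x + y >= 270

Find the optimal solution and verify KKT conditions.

KKT conditions for min x^2 + y^2 s.t. x + y >= 270:
Stationarity: 2x = mu, 2y = mu
So x = y = mu/2.
Complementary slackness: mu*(x + y - 270) = 0
Primal feasibility: x + y >= 270; dual feasibility: mu >= 0
If mu = 0 then x = y = 0, but 0 + 0 < 270 is infeasible, so the constraint is active.
Constraint active: x + y = 2*(mu/2) = 270 => mu = 270
x = y = 135, f = 36450
Verify: stationarity 2*135 = 270 = mu; primal 135 + 135 = 270 >= 270; dual mu = 270 >= 0; complementary slackness 270*(270 - 270) = 0. All KKT conditions hold.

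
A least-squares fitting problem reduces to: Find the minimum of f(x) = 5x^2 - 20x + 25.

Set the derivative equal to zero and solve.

f(x) = 5x^2 - 20x + 25
f'(x) = 10x + (-20) = 0
x = 20/10 = 2
f(2) = 5
Since f''(x) = 10 > 0, this is a minimum.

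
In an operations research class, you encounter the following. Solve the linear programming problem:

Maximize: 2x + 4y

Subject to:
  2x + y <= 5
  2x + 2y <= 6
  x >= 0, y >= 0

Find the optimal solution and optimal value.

Feasible vertices: (0, 0), (0, 3), (2, 1), (5/2, 0)
Objective 2x + 4y at each:
  (0, 0): 0
  (0, 3): 12
  (2, 1): 8
  (5/2, 0): 5
Maximum is 12 at (0, 3).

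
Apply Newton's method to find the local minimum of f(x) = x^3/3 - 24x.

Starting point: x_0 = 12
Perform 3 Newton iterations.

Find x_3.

f(x) = x^3/3 - 24x
f'(x) = x^2 - 24, f''(x) = 2x
Newton update: x_{n+1} = x_n - (x_n^2 - 24)/(2*x_n)
Step 1: x_0 = 12, f'=120, f''=24, x_1 = 7
Step 2: x_1 = 7, f'=25, f''=14, x_2 = 73/14
Step 3: x_2 = 73/14, f'=625/196, f''=73/7, x_3 = 10033/2044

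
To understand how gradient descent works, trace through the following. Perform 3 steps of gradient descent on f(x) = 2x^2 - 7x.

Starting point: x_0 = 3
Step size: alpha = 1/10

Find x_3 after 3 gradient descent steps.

f(x) = 2x^2 - 7x, f'(x) = 4x + (-7)
Step 1: f'(3) = 5, x_1 = 3 - 1/10 * 5 = 5/2
Step 2: f'(5/2) = 3, x_2 = 5/2 - 1/10 * 3 = 11/5
Step 3: f'(11/5) = 9/5, x_3 = 11/5 - 1/10 * 9/5 = 101/50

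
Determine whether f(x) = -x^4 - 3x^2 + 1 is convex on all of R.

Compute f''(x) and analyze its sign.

f(x) = -x^4 - 3x^2 + 1
f'(x) = -4x^3 + -6x
f''(x) = -12x^2 + -6
f''(x) = -12x^2 + -6 <= -6 < 0 for all x
Therefore, f is concave on R.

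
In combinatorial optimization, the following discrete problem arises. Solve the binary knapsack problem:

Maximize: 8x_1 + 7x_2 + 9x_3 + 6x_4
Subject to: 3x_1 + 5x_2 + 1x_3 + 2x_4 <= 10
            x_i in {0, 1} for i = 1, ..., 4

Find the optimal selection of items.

Items: item 1 (v=8, w=3), item 2 (v=7, w=5), item 3 (v=9, w=1), item 4 (v=6, w=2)
Capacity: 10
Checking all 16 subsets (w = total weight, v = total value):
  {}: w = 0, v = 0
  {1}: w = 3, v = 8
  {2}: w = 5, v = 7
  {3}: w = 1, v = 9
  {4}: w = 2, v = 6
  {1, 2}: w = 8, v = 15
  {1, 3}: w = 4, v = 17
  {1, 4}: w = 5, v = 14
  {2, 3}: w = 6, v = 16
  {2, 4}: w = 7, v = 13
  {3, 4}: w = 3, v = 15
  {1, 2, 3}: w = 9, v = 24
  {1, 2, 4}: w = 10, v = 21
  {1, 3, 4}: w = 6, v = 23
  {2, 3, 4}: w = 8, v = 22
  {1, 2, 3, 4}: w = 11 > 10, infeasible
Best feasible subset: items [1, 2, 3]
Total weight: 9 <= 10, total value: 24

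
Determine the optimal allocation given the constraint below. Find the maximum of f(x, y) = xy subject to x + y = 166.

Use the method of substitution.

Substitute y = 166 - x into f(x,y) = xy:
g(x) = x(166 - x) = 166x - x^2
g'(x) = 166 - 2x = 0  =>  x = 83
y = 166 - 83 = 83
Maximum value = 83 * 83 = 6889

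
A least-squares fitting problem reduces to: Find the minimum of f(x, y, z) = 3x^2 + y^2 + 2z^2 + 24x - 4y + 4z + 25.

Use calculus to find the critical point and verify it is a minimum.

f(x,y,z) = 3x^2 + y^2 + 2z^2 + 24x - 4y + 4z + 25
df/dx = 6x + (24) = 0 => x = -4
df/dy = 2y + (-4) = 0 => y = 2
df/dz = 4z + (4) = 0 => z = -1
f(-4,2,-1) = 3*(-4)^2 + 1*(2)^2 + 2*(-1)^2 + 24*(-4) + -4*(2) + 4*(-1) + 25 = -29
Hessian is diagonal with entries 6, 2, 4 > 0, confirmed minimum.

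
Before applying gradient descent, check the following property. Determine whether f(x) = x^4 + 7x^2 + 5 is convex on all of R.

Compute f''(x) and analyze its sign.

f(x) = x^4 + 7x^2 + 5
f'(x) = 4x^3 + 14x
f''(x) = 12x^2 + 14
f''(x) = 12x^2 + 14 >= 14 > 0 for all x
Therefore, f is convex on R.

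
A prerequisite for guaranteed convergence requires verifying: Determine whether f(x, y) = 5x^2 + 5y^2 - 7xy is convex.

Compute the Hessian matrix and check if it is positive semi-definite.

f(x,y) = 5x^2 + 5y^2 - 7xy
Hessian H = [[10, -7], [-7, 10]]
trace(H) = 20, det(H) = 51
Eigenvalues: (20 +/- sqrt(196)) / 2 = 17, 3
Since both eigenvalues > 0, f is convex.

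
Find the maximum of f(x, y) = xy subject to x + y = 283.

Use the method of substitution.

Substitute y = 283 - x into f(x,y) = xy:
g(x) = x(283 - x) = 283x - x^2
g'(x) = 283 - 2x = 0  =>  x = 283/2
y = 283 - 283/2 = 283/2
Maximum value = (283/2) * (283/2) = 80089/4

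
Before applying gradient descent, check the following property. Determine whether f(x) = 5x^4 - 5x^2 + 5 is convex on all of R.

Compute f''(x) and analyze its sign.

f(x) = 5x^4 - 5x^2 + 5
f'(x) = 20x^3 + -10x
f''(x) = 60x^2 + -10
f''(0) = -10 < 0, so not convex near x = 0
Therefore, f is not globally convex on R.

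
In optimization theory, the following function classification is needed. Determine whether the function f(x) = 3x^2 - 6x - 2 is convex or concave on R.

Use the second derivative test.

f(x) = 3x^2 - 6x - 2
f'(x) = 6x - 6
f''(x) = 6
Since f''(x) = 6 > 0 for all x, f is convex on R.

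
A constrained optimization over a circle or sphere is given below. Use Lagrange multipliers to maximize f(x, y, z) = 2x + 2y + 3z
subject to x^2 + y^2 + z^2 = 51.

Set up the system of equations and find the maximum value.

Lagrange conditions: 2 = 2*lambda*x, 2 = 2*lambda*y, 3 = 2*lambda*z
So x:2 = y:2 = z:3, i.e. x = 2t, y = 2t, z = 3t
Constraint: t^2*(2^2 + 2^2 + 3^2) = 51
  t^2 * 17 = 51  =>  t = sqrt(3)
Maximum = 2*2t + 2*2t + 3*3t = 17*sqrt(3) = sqrt(867)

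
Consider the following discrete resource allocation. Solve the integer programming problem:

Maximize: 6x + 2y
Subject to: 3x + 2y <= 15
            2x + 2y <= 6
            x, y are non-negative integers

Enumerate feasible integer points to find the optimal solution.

Constraint 1: 3x + 2y <= 15
Constraint 2: 2x + 2y <= 6
Feasible x range (need y >= 0): 0 <= x <= min(15/3, 6/2) => x in {0, ..., 3}.
Enumerate feasible integer points row by row (the coefficient of y is 2 > 0, so for each x the largest feasible y gives the best value):
  x = 0: y <= min((15 - 3*0)/2, (6 - 2*0)/2) => y in {0, ..., 3}; best 6*0 + 2*3 = 6
  x = 1: y <= min((15 - 3*1)/2, (6 - 2*1)/2) => y in {0, ..., 2}; best 6*1 + 2*2 = 10
  x = 2: y <= min((15 - 3*2)/2, (6 - 2*2)/2) => y in {0, ..., 1}; best 6*2 + 2*1 = 14
  x = 3: y <= min((15 - 3*3)/2, (6 - 2*3)/2) => y in {0}; best 6*3 + 2*0 = 18
The maximum 6x + 2y = 18 is achieved at x = 3, y = 0.
Check: 3*3 + 2*0 = 9 <= 15 and 2*3 + 2*0 = 6 <= 6.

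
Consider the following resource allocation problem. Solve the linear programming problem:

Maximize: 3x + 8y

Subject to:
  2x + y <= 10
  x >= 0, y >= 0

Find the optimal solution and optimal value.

The feasible region has vertices at [(0, 0), (5, 0), (0, 10)].
Checking objective 3x + 8y at each vertex:
  (0, 0): 3*0 + 8*0 = 0
  (5, 0): 3*5 + 8*0 = 15
  (0, 10): 3*0 + 8*10 = 80
Maximum is 80 at (0, 10).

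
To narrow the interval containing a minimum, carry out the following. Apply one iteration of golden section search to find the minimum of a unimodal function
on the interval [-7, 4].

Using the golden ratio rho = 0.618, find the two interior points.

Golden section search on [-7, 4].
Golden ratio rho = 0.618 (approx).
Interior points:
  x_1 = -7 + (1-0.618)*11 = -2.7980
  x_2 = -7 + 0.618*11 = -0.2020
Compare f(x_1) and f(x_2) to determine which subinterval to keep.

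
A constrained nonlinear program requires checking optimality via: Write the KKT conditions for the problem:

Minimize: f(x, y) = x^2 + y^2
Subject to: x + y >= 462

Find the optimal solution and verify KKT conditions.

KKT conditions for min x^2 + y^2 s.t. x + y >= 462:
Stationarity: 2x = mu, 2y = mu
So x = y = mu/2.
Complementary slackness: mu*(x + y - 462) = 0
Primal feasibility: x + y >= 462; dual feasibility: mu >= 0
If mu = 0 then x = y = 0, but 0 + 0 < 462 is infeasible, so the constraint is active.
Constraint active: x + y = 2*(mu/2) = 462 => mu = 462
x = y = 231, f = 106722
Verify: stationarity 2*231 = 462 = mu; primal 231 + 231 = 462 >= 462; dual mu = 462 >= 0; complementary slackness 462*(462 - 462) = 0. All KKT conditions hold.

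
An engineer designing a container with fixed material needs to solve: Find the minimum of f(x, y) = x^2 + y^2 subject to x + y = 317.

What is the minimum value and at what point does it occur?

Substitute y = 317 - x into f(x,y) = x^2 + y^2:
g(x) = x^2 + (317 - x)^2 = 2x^2 - 634x + 100489
g'(x) = 4x - 634 = 0  =>  x = 317/2
y = 317 - 317/2 = 317/2
Minimum value = (317/2)^2 + (317/2)^2 = 100489/2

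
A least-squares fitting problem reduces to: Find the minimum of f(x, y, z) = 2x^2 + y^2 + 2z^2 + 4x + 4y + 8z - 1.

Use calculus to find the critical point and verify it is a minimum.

f(x,y,z) = 2x^2 + y^2 + 2z^2 + 4x + 4y + 8z - 1
df/dx = 4x + (4) = 0 => x = -1
df/dy = 2y + (4) = 0 => y = -2
df/dz = 4z + (8) = 0 => z = -2
f(-1,-2,-2) = 2*(-1)^2 + 1*(-2)^2 + 2*(-2)^2 + 4*(-1) + 4*(-2) + 8*(-2) + -1 = -15
Hessian is diagonal with entries 4, 2, 4 > 0, confirmed minimum.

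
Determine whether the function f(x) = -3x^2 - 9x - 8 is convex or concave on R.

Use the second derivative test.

f(x) = -3x^2 - 9x - 8
f'(x) = -6x - 9
f''(x) = -6
Since f''(x) = -6 < 0 for all x, f is concave on R.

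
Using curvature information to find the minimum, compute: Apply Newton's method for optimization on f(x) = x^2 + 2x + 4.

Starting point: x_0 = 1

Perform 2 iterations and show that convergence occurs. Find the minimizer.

f(x) = x^2 + 2x + 4, f'(x) = 2x + (2), f''(x) = 2
Step 1: f'(1) = 4, x_1 = 1 - 4/2 = -1
Step 2: f'(-1) = 0, x_2 = -1 (converged)
Newton's method converges in 1 step for quadratics.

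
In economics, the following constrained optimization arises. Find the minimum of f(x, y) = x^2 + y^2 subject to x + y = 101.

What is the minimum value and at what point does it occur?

Substitute y = 101 - x into f(x,y) = x^2 + y^2:
g(x) = x^2 + (101 - x)^2 = 2x^2 - 202x + 10201
g'(x) = 4x - 202 = 0  =>  x = 101/2
y = 101 - 101/2 = 101/2
Minimum value = (101/2)^2 + (101/2)^2 = 10201/2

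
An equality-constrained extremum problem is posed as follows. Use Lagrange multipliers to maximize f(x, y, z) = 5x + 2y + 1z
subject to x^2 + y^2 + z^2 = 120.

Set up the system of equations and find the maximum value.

Lagrange conditions: 5 = 2*lambda*x, 2 = 2*lambda*y, 1 = 2*lambda*z
So x:5 = y:2 = z:1, i.e. x = 5t, y = 2t, z = 1t
Constraint: t^2*(5^2 + 2^2 + 1^2) = 120
  t^2 * 30 = 120  =>  t = sqrt(4)
Maximum = 5*5t + 2*2t + 1*1t = 30*sqrt(4) = 60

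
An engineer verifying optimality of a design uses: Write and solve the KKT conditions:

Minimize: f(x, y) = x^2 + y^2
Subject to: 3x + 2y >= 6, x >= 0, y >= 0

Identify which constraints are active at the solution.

KKT conditions for min x^2 + y^2 s.t. 3x + 2y >= 6, x >= 0, y >= 0:
Stationarity: 2x = mu*3 + mu_x, 2y = mu*2 + mu_y, with mu, mu_x, mu_y >= 0
Complementary slackness: mu*(3x + 2y - 6) = 0, mu_x*x = 0, mu_y*y = 0
(0, 0) is infeasible (3*0 + 2*0 < 6), so if mu = 0 stationarity would force x = mu_x/2 >= 0, y = mu_y/2 >= 0 with mu_x*x = mu_y*y = 0, i.e. x = y = 0: contradiction. Hence mu > 0 and 3x + 2y = 6 is active.
Try x > 0, y > 0 (so mu_x = mu_y = 0): x = 3*mu/2, y = 2*mu/2
Substitute: 3*(3*mu/2) + 2*(2*mu/2) = 6
  mu*13/2 = 6 => mu = 12/13
x* = 18/13 > 0, y* = 12/13 > 0, consistent with mu_x = mu_y = 0.
f is convex and the constraints are linear, so this KKT point is the global minimum.
f* = 36/13
Active constraints: 3x + 2y >= 6 (holds with equality, mu = 12/13 > 0); x >= 0 and y >= 0 are inactive (mu_x = mu_y = 0).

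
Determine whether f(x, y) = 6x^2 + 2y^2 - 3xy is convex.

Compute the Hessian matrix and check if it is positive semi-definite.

f(x,y) = 6x^2 + 2y^2 - 3xy
Hessian H = [[12, -3], [-3, 4]]
trace(H) = 16, det(H) = 39
Eigenvalues: (16 +/- sqrt(100)) / 2 = 13, 3
Since both eigenvalues > 0, f is convex.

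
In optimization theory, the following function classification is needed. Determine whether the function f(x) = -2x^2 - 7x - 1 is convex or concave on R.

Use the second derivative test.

f(x) = -2x^2 - 7x - 1
f'(x) = -4x - 7
f''(x) = -4
Since f''(x) = -4 < 0 for all x, f is concave on R.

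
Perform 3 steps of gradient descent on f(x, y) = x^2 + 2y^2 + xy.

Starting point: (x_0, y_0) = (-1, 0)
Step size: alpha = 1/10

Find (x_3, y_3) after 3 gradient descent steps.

f(x,y) = x^2 + 2y^2 + xy
grad_x = 2x + 1y, grad_y = 4y + 1x
Step 1: grad = (-2, -1), (-4/5, 1/10)
Step 2: grad = (-3/2, -2/5), (-13/20, 7/50)
Step 3: grad = (-29/25, -9/100), (-267/500, 149/1000)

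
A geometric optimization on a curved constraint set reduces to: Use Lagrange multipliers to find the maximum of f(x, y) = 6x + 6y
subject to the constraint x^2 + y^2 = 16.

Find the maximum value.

Set up Lagrange conditions: grad f = lambda * grad g
  6 = 2*lambda*x
  6 = 2*lambda*y
From these: x/y = 6/6, so x = 6t, y = 6t for some t.
Substitute into constraint: (6t)^2 + (6t)^2 = 16
  t^2 * 72 = 16
  t = sqrt(16/72)
Maximum = 6*x + 6*y = (6^2 + 6^2)*t = 72 * sqrt(16/72) = sqrt(1152)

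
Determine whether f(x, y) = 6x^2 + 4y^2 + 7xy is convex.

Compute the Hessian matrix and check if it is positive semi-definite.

f(x,y) = 6x^2 + 4y^2 + 7xy
Hessian H = [[12, 7], [7, 8]]
trace(H) = 20, det(H) = 47
Eigenvalues: (20 +/- sqrt(212)) / 2 = 17.28, 2.72
Since both eigenvalues > 0, f is convex.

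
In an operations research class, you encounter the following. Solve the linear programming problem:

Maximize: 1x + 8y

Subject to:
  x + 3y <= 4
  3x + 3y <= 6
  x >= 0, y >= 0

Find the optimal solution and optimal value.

Feasible vertices: (0, 0), (0, 4/3), (1, 1), (2, 0)
Objective 1x + 8y at each:
  (0, 0): 0
  (0, 4/3): 32/3
  (1, 1): 9
  (2, 0): 2
Maximum is 32/3 at (0, 4/3).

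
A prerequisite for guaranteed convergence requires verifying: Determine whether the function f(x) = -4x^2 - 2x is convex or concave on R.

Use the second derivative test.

f(x) = -4x^2 - 2x
f'(x) = -8x - 2
f''(x) = -8
Since f''(x) = -8 < 0 for all x, f is concave on R.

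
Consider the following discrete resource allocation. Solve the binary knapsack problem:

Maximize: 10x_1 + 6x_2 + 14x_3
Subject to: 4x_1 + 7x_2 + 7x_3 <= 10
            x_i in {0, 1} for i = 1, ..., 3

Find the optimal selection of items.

Items: item 1 (v=10, w=4), item 2 (v=6, w=7), item 3 (v=14, w=7)
Capacity: 10
Checking all 8 subsets (w = total weight, v = total value):
  {}: w = 0, v = 0
  {1}: w = 4, v = 10
  {2}: w = 7, v = 6
  {3}: w = 7, v = 14
  {1, 2}: w = 11 > 10, infeasible
  {1, 3}: w = 11 > 10, infeasible
  {2, 3}: w = 14 > 10, infeasible
  {1, 2, 3}: w = 18 > 10, infeasible
Best feasible subset: items [3]
Total weight: 7 <= 10, total value: 14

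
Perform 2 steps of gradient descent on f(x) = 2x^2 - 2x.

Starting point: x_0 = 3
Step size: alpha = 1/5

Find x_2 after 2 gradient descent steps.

f(x) = 2x^2 - 2x, f'(x) = 4x + (-2)
Step 1: f'(3) = 10, x_1 = 3 - 1/5 * 10 = 1
Step 2: f'(1) = 2, x_2 = 1 - 1/5 * 2 = 3/5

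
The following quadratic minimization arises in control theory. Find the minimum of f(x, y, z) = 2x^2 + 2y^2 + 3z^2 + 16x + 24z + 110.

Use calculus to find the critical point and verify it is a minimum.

f(x,y,z) = 2x^2 + 2y^2 + 3z^2 + 16x + 24z + 110
df/dx = 4x + (16) = 0 => x = -4
df/dy = 4y + (0) = 0 => y = 0
df/dz = 6z + (24) = 0 => z = -4
f(-4,0,-4) = 2*(-4)^2 + 2*(0)^2 + 3*(-4)^2 + 16*(-4) + 24*(-4) + 110 = 30
Hessian is diagonal with entries 4, 4, 6 > 0, confirmed minimum.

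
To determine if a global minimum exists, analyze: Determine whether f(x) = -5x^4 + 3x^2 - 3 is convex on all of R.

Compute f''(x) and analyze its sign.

f(x) = -5x^4 + 3x^2 - 3
f'(x) = -20x^3 + 6x
f''(x) = -60x^2 + 6
f''(x) = -60x^2 + 6 -> -inf as |x| -> inf
Therefore, f is not globally convex on R.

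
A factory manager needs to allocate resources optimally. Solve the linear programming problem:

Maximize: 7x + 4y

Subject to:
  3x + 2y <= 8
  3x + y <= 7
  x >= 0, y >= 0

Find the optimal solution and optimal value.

Feasible vertices: (0, 0), (0, 4), (2, 1), (7/3, 0)
Objective 7x + 4y at each:
  (0, 0): 0
  (0, 4): 16
  (2, 1): 18
  (7/3, 0): 49/3
Maximum is 18 at (2, 1).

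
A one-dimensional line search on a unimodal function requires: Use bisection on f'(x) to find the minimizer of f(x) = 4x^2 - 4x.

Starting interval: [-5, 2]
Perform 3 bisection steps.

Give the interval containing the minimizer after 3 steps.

Finding critical point of f(x) = 4x^2 - 4x using bisection on f'(x) = 8x + -4.
f'(x) = 0 when x = 1/2.
Starting interval: [-5, 2]
Step 1: mid = -3/2, f'(mid) = -16, new interval = [-3/2, 2]
Step 2: mid = 1/4, f'(mid) = -2, new interval = [1/4, 2]
Step 3: mid = 9/8, f'(mid) = 5, new interval = [1/4, 9/8]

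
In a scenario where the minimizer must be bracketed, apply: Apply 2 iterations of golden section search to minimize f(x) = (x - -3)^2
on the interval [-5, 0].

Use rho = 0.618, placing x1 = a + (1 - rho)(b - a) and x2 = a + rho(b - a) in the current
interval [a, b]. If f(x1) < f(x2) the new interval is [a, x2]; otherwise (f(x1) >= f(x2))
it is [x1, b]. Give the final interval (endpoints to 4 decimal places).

Golden section search for min of f(x) = (x - -3)^2 on [-5, 0].
Each step: x1 = a + (1 - rho)(b - a), x2 = a + rho(b - a); if f(x1) < f(x2) keep [a, x2], otherwise keep [x1, b].
Step 1: [-5.0000, 0.0000], x1=-3.0900 (f=0.0081), x2=-1.9100 (f=1.1881); f(x1) < f(x2) => keep [-5.0000, -1.9100]
Step 2: [-5.0000, -1.9100], x1=-3.8196 (f=0.6718), x2=-3.0904 (f=0.0082); f(x1) > f(x2) => keep [-3.8196, -1.9100]
Final interval: [-3.8196, -1.9100]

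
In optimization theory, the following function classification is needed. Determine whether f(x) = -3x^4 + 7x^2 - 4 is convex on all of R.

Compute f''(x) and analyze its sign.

f(x) = -3x^4 + 7x^2 - 4
f'(x) = -12x^3 + 14x
f''(x) = -36x^2 + 14
f''(x) = -36x^2 + 14 -> -inf as |x| -> inf
Therefore, f is not globally convex on R.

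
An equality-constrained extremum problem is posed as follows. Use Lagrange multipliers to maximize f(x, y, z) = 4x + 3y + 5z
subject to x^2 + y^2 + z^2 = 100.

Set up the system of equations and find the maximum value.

Lagrange conditions: 4 = 2*lambda*x, 3 = 2*lambda*y, 5 = 2*lambda*z
So x:4 = y:3 = z:5, i.e. x = 4t, y = 3t, z = 5t
Constraint: t^2*(4^2 + 3^2 + 5^2) = 100
  t^2 * 50 = 100  =>  t = sqrt(2)
Maximum = 4*4t + 3*3t + 5*5t = 50*sqrt(2) = sqrt(5000)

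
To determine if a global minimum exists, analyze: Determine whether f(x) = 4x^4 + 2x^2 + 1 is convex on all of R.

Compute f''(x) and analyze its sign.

f(x) = 4x^4 + 2x^2 + 1
f'(x) = 16x^3 + 4x
f''(x) = 48x^2 + 4
f''(x) = 48x^2 + 4 >= 4 > 0 for all x
Therefore, f is convex on R.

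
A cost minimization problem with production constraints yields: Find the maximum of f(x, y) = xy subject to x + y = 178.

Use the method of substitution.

Substitute y = 178 - x into f(x,y) = xy:
g(x) = x(178 - x) = 178x - x^2
g'(x) = 178 - 2x = 0  =>  x = 89
y = 178 - 89 = 89
Maximum value = 89 * 89 = 7921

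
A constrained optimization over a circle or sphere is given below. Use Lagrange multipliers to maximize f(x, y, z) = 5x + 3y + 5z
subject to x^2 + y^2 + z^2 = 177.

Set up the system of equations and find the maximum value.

Lagrange conditions: 5 = 2*lambda*x, 3 = 2*lambda*y, 5 = 2*lambda*z
So x:5 = y:3 = z:5, i.e. x = 5t, y = 3t, z = 5t
Constraint: t^2*(5^2 + 3^2 + 5^2) = 177
  t^2 * 59 = 177  =>  t = sqrt(3)
Maximum = 5*5t + 3*3t + 5*5t = 59*sqrt(3) = sqrt(10443)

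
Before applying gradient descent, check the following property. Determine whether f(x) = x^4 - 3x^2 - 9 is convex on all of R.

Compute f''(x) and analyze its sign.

f(x) = x^4 - 3x^2 - 9
f'(x) = 4x^3 + -6x
f''(x) = 12x^2 + -6
f''(0) = -6 < 0, so not convex near x = 0
Therefore, f is not globally convex on R.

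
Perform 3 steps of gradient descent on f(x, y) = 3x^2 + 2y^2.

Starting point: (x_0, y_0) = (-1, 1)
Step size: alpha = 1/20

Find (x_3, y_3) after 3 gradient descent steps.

f(x,y) = 3x^2 + 2y^2
grad_x = 6x + 0y, grad_y = 4y + 0x
Step 1: grad = (-6, 4), (-7/10, 4/5)
Step 2: grad = (-21/5, 16/5), (-49/100, 16/25)
Step 3: grad = (-147/50, 64/25), (-343/1000, 64/125)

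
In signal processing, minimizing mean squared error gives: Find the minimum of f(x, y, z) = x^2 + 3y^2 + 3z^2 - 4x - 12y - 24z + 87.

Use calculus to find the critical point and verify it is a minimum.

f(x,y,z) = x^2 + 3y^2 + 3z^2 - 4x - 12y - 24z + 87
df/dx = 2x + (-4) = 0 => x = 2
df/dy = 6y + (-12) = 0 => y = 2
df/dz = 6z + (-24) = 0 => z = 4
f(2,2,4) = 1*(2)^2 + 3*(2)^2 + 3*(4)^2 + -4*(2) + -12*(2) + -24*(4) + 87 = 23
Hessian is diagonal with entries 2, 6, 6 > 0, confirmed minimum.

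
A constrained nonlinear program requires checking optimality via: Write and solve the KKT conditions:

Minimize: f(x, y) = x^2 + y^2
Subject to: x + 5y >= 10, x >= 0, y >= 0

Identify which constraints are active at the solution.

KKT conditions for min x^2 + y^2 s.t. 1x + 5y >= 10, x >= 0, y >= 0:
Stationarity: 2x = mu*1 + mu_x, 2y = mu*5 + mu_y, with mu, mu_x, mu_y >= 0
Complementary slackness: mu*(x + 5y - 10) = 0, mu_x*x = 0, mu_y*y = 0
(0, 0) is infeasible (1*0 + 5*0 < 10), so if mu = 0 stationarity would force x = mu_x/2 >= 0, y = mu_y/2 >= 0 with mu_x*x = mu_y*y = 0, i.e. x = y = 0: contradiction. Hence mu > 0 and x + 5y = 10 is active.
Try x > 0, y > 0 (so mu_x = mu_y = 0): x = 1*mu/2, y = 5*mu/2
Substitute: 1*(1*mu/2) + 5*(5*mu/2) = 10
  mu*26/2 = 10 => mu = 10/13
x* = 5/13 > 0, y* = 25/13 > 0, consistent with mu_x = mu_y = 0.
f is convex and the constraints are linear, so this KKT point is the global minimum.
f* = 50/13
Active constraints: x + 5y >= 10 (holds with equality, mu = 10/13 > 0); x >= 0 and y >= 0 are inactive (mu_x = mu_y = 0).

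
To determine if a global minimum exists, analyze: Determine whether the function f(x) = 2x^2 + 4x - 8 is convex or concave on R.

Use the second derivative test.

f(x) = 2x^2 + 4x - 8
f'(x) = 4x + 4
f''(x) = 4
Since f''(x) = 4 > 0 for all x, f is convex on R.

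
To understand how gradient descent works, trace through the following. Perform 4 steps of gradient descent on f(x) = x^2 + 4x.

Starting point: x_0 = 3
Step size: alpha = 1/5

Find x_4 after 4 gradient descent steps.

f(x) = x^2 + 4x, f'(x) = 2x + (4)
Step 1: f'(3) = 10, x_1 = 3 - 1/5 * 10 = 1
Step 2: f'(1) = 6, x_2 = 1 - 1/5 * 6 = -1/5
Step 3: f'(-1/5) = 18/5, x_3 = -1/5 - 1/5 * 18/5 = -23/25
Step 4: f'(-23/25) = 54/25, x_4 = -23/25 - 1/5 * 54/25 = -169/125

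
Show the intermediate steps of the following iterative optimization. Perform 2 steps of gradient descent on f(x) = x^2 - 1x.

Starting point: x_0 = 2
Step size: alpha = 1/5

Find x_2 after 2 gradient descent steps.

f(x) = x^2 - 1x, f'(x) = 2x + (-1)
Step 1: f'(2) = 3, x_1 = 2 - 1/5 * 3 = 7/5
Step 2: f'(7/5) = 9/5, x_2 = 7/5 - 1/5 * 9/5 = 26/25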